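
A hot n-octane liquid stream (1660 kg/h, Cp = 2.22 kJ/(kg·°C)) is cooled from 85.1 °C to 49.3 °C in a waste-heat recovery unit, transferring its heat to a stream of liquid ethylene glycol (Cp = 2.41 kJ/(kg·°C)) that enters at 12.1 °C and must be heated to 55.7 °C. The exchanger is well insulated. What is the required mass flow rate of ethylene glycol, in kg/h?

ṁ_c = 1260 kg/h

Heat released by hot stream: Q = 1660 × 2.22 × (85.1 − 49.3) = 131930 kJ/h
Energy balance on cold side (adiabatic exchanger): Q = ṁ_c·Cp_c·(T_c,out − T_c,in)
ṁ_c = 131930 / [2.41 × (55.7 − 12.1)] = 1255.6 kg/h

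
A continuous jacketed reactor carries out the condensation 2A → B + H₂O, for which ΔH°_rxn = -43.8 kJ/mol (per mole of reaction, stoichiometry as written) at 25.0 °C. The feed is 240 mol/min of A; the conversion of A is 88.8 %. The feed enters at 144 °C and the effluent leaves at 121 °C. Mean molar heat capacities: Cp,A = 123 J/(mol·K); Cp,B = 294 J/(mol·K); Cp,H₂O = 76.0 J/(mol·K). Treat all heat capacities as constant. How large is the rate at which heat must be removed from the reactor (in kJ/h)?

Extent of reaction ξ = 0.888 × 240 / 2 = 106.56 mol/min
Reaction term: ξ·ΔH°_rxn = 106.56 × -43.8 = -4667.3 kJ/min
Sensible, feed 144→25 °C: -3512.9 kJ/min
Outlet flows (mol/min): A 26.88, B 106.56, H₂O 106.56
Sensible, products 25→121 °C: 4102.4 kJ/min
Q = ΔH = -4077.8 kJ/min = -67.963 kW
Heat removed = 244670 kJ/h

Q_out = 245000 kJ/h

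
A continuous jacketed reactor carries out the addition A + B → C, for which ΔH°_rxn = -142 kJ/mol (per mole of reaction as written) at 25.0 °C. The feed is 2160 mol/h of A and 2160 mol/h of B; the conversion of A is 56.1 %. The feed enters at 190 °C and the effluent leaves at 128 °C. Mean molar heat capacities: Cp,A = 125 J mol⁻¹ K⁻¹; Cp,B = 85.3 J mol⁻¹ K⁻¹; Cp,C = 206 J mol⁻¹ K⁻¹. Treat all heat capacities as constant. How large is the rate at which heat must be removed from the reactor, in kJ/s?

Q_out = 55.8 kJ/s

Extent of reaction ξ = 0.561 × 2160 = 1211.8 mol/h
Reaction term: ξ·ΔH°_rxn = 1211.8 × -142 = -172070 kJ/h
Sensible, feed 190→25 °C: -74951 kJ/h
Outlet flows (mol/h): A 948.24, B 948.24, C 1211.8
Sensible, products 25→128 °C: 46251 kJ/h
Q = ΔH = -200770 kJ/h = -55.769 kW
Heat removed = 55.769 kJ/s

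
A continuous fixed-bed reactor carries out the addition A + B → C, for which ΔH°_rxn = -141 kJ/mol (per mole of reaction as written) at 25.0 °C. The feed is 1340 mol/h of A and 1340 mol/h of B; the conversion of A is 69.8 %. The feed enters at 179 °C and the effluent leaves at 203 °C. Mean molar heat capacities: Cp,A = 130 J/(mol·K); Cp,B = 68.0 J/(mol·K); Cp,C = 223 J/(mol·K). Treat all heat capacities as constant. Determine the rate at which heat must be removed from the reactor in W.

Q_out = 33700 W

Extent of reaction ξ = 0.698 × 1340 = 935.32 mol/h
Reaction term: ξ·ΔH°_rxn = 935.32 × -141 = -131880 kJ/h
Sensible, feed 179→25 °C: -40859 kJ/h
Outlet flows (mol/h): A 404.68, B 404.68, C 935.32
Sensible, products 25→203 °C: 51389 kJ/h
Q = ΔH = -121350 kJ/h = -33.708 kW
Heat removed = 33708 W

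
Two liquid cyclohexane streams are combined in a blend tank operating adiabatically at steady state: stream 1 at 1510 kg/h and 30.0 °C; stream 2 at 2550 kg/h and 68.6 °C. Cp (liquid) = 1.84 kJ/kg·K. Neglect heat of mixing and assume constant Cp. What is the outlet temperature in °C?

Energy balance with Q = 0: Σ ṁᵢCp,ᵢ(T_out − Tᵢ) = 0
Σ ṁᵢCp,ᵢTᵢ = 1510×1.84×30.0 + 2550×1.84×68.6 = 405220
Σ ṁᵢCp,ᵢ = 1510×1.84 + 2550×1.84 = 7470.4
T_out = 405220 / 7470.4 = 54.244 °C

T_out = 54.2 °C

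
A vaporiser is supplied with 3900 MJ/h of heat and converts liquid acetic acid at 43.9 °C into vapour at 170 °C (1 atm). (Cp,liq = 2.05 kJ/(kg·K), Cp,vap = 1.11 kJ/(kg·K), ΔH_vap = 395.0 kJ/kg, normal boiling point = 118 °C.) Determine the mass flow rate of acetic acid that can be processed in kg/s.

ṁ = 1.79 kg/s

Δh = 2.05×(118−43.9) + 395.0 + 1.11×(170−118) = 604.62 kJ/kg
Q = 3900 MJ/h = 1083.3 kJ/s = 1083.3 kJ/s
ṁ = Q/Δh = 1083.3 / 604.62 = 1.7917 kg/s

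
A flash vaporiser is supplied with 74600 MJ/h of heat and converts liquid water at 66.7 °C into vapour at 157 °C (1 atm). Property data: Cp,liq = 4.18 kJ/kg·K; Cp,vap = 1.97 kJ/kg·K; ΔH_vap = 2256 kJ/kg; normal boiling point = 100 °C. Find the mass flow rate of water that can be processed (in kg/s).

ṁ = 8.26 kg/s

Δh = 4.18×(100−66.7) + 2256 + 1.97×(157−100) = 2507.5 kJ/kg
Q = 74600 MJ/h = 20722 kJ/s = 20722 kJ/s
ṁ = Q/Δh = 20722 / 2507.5 = 8.2641 kg/s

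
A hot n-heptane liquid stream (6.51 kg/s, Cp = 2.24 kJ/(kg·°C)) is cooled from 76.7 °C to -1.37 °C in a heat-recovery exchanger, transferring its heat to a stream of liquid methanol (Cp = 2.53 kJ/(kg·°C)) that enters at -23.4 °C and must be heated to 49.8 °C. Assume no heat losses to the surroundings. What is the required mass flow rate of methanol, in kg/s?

ṁ_c = 6.15 kg/s

Heat released by hot stream: Q = 6.51 × 2.24 × (76.7 − -1.37) = 1138.4 kJ/s
Energy balance on cold side (adiabatic exchanger): Q = ṁ_c·Cp_c·(T_c,out − T_c,in)
ṁ_c = 1138.4 / [2.53 × (49.8 − -23.4)] = 6.1473 kg/s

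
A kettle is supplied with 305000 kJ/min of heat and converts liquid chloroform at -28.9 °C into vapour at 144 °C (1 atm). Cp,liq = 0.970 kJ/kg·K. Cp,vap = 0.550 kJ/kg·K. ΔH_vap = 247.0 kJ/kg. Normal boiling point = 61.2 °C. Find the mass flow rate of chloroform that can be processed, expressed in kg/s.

ṁ = 13.4 kg/s

Δh = 0.970×(61.2−-28.9) + 247.0 + 0.550×(144−61.2) = 379.94 kJ/kg
Q = 305000 kJ/min = 5083.3 kJ/s = 5083.3 kJ/s
ṁ = Q/Δh = 5083.3 / 379.94 = 13.379 kg/s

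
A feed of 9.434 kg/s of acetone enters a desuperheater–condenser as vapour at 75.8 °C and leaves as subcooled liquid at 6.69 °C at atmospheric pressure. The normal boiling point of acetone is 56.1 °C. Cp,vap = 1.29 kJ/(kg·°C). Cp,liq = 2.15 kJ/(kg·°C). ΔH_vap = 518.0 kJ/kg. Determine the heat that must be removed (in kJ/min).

vapour 75.8→56.1 °C: -25.413 kJ/kg
condensation at 56.1 °C: -518 kJ/kg
liquid 56.1→6.69 °C: -106.23 kJ/kg
Δh = -25.413 + -518 + -106.23 = -649.64 kJ/kg
Q = ṁ·Δh = 9.434 kg/s × -649.64 kJ/kg = -6128.7 kJ/s
|Q| = 6128.7 kW = 367720 kJ/min

Q_c = 368000 kJ/min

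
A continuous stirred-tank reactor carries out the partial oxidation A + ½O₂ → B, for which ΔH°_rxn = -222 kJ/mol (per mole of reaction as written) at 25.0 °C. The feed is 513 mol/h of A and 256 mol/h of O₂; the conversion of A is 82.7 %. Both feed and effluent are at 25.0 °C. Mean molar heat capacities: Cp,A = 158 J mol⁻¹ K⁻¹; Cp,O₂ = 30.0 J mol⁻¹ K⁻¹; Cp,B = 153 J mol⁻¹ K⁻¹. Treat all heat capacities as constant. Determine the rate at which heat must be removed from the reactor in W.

Extent of reaction ξ = 0.827 × 513 = 424.25 mol/h
Reaction term: ξ·ΔH°_rxn = 424.25 × -222 = -94184 kJ/h
Q = ΔH = -94184 kJ/h = -26.162 kW
Heat removed = 26162 W

Q_out = 26200 W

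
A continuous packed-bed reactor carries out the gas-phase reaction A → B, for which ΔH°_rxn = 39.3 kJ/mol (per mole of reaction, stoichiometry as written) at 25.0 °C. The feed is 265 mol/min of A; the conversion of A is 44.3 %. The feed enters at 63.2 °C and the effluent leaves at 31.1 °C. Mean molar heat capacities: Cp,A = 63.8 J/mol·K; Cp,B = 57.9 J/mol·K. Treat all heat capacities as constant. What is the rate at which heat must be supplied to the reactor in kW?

Q_in = 67.8 kW

Extent of reaction ξ = 0.443 × 265 = 117.39 mol/min
Reaction term: ξ·ΔH°_rxn = 117.39 × 39.3 = 4613.6 kJ/min
Sensible, feed 63.2→25 °C: -645.85 kJ/min
Outlet flows (mol/min): A 147.61, B 117.39
Sensible, products 25→31.1 °C: 98.908 kJ/min
Q = ΔH = 4066.7 kJ/min = 67.778 kW
Heat supplied = 67.778 kW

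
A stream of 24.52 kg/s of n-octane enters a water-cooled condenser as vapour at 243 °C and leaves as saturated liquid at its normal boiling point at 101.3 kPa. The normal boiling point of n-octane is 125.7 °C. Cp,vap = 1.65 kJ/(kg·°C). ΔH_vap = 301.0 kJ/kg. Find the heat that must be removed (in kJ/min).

vapour 243→125.7 °C: -193.54 kJ/kg
condensation at 125.7 °C: -301 kJ/kg
Δh = -193.54 + -301 = -494.54 kJ/kg
Q = ṁ·Δh = 24.52 kg/s × -494.54 kJ/kg = -12126 kJ/s
|Q| = 12126 kW = 727570 kJ/min

Q_c = 728000 kJ/min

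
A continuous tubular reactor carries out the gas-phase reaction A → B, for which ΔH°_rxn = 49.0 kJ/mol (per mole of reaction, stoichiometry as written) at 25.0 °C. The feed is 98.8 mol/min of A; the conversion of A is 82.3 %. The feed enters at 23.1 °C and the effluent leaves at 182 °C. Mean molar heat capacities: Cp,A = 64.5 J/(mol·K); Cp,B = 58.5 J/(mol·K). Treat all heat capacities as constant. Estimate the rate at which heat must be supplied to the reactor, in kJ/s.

Q_in = 82.0 kJ/s

Extent of reaction ξ = 0.823 × 98.8 = 81.312 mol/min
Reaction term: ξ·ΔH°_rxn = 81.312 × 49.0 = 3984.3 kJ/min
Sensible, feed 23.1→25 °C: 12.108 kJ/min
Outlet flows (mol/min): A 17.488, B 81.312
Sensible, products 25→182 °C: 923.9 kJ/min
Q = ΔH = 4920.3 kJ/min = 82.005 kW
Heat supplied = 82.005 kJ/s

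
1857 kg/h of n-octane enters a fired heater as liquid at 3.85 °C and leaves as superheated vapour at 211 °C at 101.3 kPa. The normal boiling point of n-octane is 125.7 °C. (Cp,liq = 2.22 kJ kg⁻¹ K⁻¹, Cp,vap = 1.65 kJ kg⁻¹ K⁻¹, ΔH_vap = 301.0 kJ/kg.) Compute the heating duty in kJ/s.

liquid 3.85→125.7 °C: 270.51 kJ/kg
vaporisation at 125.7 °C: 301 kJ/kg
vapour 125.7→211 °C: 140.74 kJ/kg
Δh = 270.51 + 301 + 140.74 = 712.25 kJ/kg
Q = ṁ·Δh = 1857 kg/h × 712.25 kJ/kg = 1.3227e+06 kJ/h
|Q| = 367.4 kW

Q = 367 kJ/s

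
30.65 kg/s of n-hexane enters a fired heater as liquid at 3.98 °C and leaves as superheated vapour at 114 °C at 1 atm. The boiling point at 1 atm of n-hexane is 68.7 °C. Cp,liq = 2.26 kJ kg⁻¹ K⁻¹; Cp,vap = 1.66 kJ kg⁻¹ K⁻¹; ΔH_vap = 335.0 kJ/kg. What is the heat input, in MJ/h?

Q = 61400 MJ/h

liquid 3.98→68.7 °C: 146.27 kJ/kg
vaporisation at 68.7 °C: 335 kJ/kg
vapour 68.7→114 °C: 75.198 kJ/kg
Δh = 146.27 + 335 + 75.198 = 556.47 kJ/kg
Q = ṁ·Δh = 30.65 kg/s × 556.47 kJ/kg = 17056 kJ/s
|Q| = 17056 kW = 61400 MJ/h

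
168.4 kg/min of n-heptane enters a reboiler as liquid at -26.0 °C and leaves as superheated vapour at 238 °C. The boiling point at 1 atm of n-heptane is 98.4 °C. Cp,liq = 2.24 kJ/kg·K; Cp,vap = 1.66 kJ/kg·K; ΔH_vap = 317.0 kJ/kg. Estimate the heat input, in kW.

liquid -26.0→98.4 °C: 278.66 kJ/kg
vaporisation at 98.4 °C: 317 kJ/kg
vapour 98.4→238 °C: 231.74 kJ/kg
Δh = 278.66 + 317 + 231.74 = 827.39 kJ/kg
Q = ṁ·Δh = 168.4 kg/min × 827.39 kJ/kg = 139330 kJ/min
|Q| = 2322.2 kW

Q = 2320 kW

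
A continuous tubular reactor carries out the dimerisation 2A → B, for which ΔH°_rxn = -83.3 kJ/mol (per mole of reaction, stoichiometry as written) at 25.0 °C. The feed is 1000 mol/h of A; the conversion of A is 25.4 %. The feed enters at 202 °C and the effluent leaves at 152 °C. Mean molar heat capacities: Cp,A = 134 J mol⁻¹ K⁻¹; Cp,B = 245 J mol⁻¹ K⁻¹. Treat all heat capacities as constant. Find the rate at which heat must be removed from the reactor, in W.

Q_out = 4900 W

Extent of reaction ξ = 0.254 × 1000 / 2 = 127 mol/h
Reaction term: ξ·ΔH°_rxn = 127 × -83.3 = -10579 kJ/h
Sensible, feed 202→25 °C: -23718 kJ/h
Outlet flows (mol/h): A 746, B 127
Sensible, products 25→152 °C: 16647 kJ/h
Q = ΔH = -17650 kJ/h = -4.9028 kW
Heat removed = 4902.8 W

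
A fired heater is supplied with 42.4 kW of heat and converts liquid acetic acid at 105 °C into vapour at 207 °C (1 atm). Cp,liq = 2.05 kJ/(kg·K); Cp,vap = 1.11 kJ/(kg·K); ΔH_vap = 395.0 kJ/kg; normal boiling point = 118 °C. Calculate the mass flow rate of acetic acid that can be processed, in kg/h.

ṁ = 293 kg/h

Δh = 2.05×(118−105) + 395.0 + 1.11×(207−118) = 520.44 kJ/kg
Q = 42.4 kW = 42.4 kJ/s = 152640 kJ/h
ṁ = Q/Δh = 152640 / 520.44 = 293.29 kg/h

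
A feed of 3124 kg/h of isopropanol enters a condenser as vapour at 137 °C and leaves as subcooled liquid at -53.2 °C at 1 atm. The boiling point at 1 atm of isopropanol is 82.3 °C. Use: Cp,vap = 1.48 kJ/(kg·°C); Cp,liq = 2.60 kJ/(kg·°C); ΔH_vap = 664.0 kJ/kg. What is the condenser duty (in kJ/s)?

Q_c = 952 kJ/s

vapour 137→82.3 °C: -80.956 kJ/kg
condensation at 82.3 °C: -664 kJ/kg
liquid 82.3→-53.2 °C: -352.3 kJ/kg
Δh = -80.956 + -664 + -352.3 = -1097.3 kJ/kg
Q = ṁ·Δh = 3124 kg/h × -1097.3 kJ/kg = -3.4278e+06 kJ/h
|Q| = 952.17 kW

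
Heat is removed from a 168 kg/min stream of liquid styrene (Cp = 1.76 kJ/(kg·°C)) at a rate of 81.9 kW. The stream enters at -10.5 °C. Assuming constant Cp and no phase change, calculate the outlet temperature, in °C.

Q = 81.9 kW = 4914 kJ/min
ΔT = Q/(ṁ·Cp) = 4914/(168×1.76) = 16.619 K
T_out = -10.5 − 16.619 = -27.119 °C

T_out = -27.1 °C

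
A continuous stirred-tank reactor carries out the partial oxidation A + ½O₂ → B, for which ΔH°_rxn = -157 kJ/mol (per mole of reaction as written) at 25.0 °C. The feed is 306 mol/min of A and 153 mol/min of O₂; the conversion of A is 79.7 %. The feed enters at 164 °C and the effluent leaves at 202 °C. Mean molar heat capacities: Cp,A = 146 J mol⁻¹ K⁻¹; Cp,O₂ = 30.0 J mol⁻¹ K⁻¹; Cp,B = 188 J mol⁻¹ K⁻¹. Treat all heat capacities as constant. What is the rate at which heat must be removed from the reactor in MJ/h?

Q_out = 2120 MJ/h

Extent of reaction ξ = 0.797 × 306 = 243.88 mol/min
Reaction term: ξ·ΔH°_rxn = 243.88 × -157 = -38289 kJ/min
Sensible, feed 164→25 °C: -6848 kJ/min
Outlet flows (mol/min): A 62.118, O₂ 31.059, B 243.88
Sensible, products 25→202 °C: 9885.6 kJ/min
Q = ΔH = -35252 kJ/min = -587.53 kW
Heat removed = 2115.1 MJ/h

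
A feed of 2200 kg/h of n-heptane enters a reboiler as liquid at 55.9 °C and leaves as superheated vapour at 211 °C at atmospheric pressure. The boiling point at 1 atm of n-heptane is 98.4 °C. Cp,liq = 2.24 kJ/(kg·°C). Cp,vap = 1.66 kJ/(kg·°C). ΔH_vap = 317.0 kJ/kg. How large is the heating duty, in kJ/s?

Q = 366 kJ/s

liquid 55.9→98.4 °C: 95.2 kJ/kg
vaporisation at 98.4 °C: 317 kJ/kg
vapour 98.4→211 °C: 186.92 kJ/kg
Δh = 95.2 + 317 + 186.92 = 599.12 kJ/kg
Q = ṁ·Δh = 2200 kg/h × 599.12 kJ/kg = 1.3181e+06 kJ/h
|Q| = 366.13 kW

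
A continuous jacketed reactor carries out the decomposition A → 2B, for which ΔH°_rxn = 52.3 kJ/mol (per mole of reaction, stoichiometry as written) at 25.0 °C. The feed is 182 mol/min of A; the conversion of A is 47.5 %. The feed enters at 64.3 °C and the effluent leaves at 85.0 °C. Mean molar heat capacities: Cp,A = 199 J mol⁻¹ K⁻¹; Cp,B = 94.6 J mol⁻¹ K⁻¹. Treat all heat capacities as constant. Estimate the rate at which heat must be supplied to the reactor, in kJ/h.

Extent of reaction ξ = 0.475 × 182 = 86.45 mol/min
Reaction term: ξ·ΔH°_rxn = 86.45 × 52.3 = 4521.3 kJ/min
Sensible, feed 64.3→25 °C: -1423.4 kJ/min
Outlet flows (mol/min): A 95.55, B 172.9
Sensible, products 25→85.0 °C: 2122.2 kJ/min
Q = ΔH = 5220.2 kJ/min = 87.004 kW
Heat supplied = 313210 kJ/h

Q_in = 313000 kJ/h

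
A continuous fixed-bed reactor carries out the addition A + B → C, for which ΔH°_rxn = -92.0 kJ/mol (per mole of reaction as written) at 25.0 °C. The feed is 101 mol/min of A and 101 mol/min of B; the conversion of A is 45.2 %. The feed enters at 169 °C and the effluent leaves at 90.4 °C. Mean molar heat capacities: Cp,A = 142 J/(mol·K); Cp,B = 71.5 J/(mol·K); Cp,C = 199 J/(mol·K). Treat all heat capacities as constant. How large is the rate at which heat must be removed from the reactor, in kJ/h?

Q_out = 356000 kJ/h

Extent of reaction ξ = 0.452 × 101 = 45.652 mol/min
Reaction term: ξ·ΔH°_rxn = 45.652 × -92.0 = -4200 kJ/min
Sensible, feed 169→25 °C: -3105.1 kJ/min
Outlet flows (mol/min): A 55.348, B 55.348, C 45.652
Sensible, products 25→90.4 °C: 1367 kJ/min
Q = ΔH = -5938.2 kJ/min = -98.969 kW
Heat removed = 356290 kJ/h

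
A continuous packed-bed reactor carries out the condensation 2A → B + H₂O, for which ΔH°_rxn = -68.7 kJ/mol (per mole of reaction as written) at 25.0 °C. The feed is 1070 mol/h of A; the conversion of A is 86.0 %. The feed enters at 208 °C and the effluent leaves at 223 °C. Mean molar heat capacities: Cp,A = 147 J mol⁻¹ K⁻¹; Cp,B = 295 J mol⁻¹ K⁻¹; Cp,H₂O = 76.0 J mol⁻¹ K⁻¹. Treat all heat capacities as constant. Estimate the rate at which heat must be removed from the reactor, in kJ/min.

Extent of reaction ξ = 0.860 × 1070 / 2 = 460.1 mol/h
Reaction term: ξ·ΔH°_rxn = 460.1 × -68.7 = -31609 kJ/h
Sensible, feed 208→25 °C: -28784 kJ/h
Outlet flows (mol/h): A 149.8, B 460.1, H₂O 460.1
Sensible, products 25→223 °C: 38158 kJ/h
Q = ΔH = -22235 kJ/h = -6.1763 kW
Heat removed = 370.58 kJ/min

Q_out = 371 kJ/min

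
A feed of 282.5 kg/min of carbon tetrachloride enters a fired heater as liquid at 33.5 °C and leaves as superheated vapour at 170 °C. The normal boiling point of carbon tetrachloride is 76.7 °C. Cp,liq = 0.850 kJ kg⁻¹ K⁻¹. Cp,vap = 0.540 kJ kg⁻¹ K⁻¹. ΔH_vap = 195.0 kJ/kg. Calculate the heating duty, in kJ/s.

Q = 1330 kJ/s

liquid 33.5→76.7 °C: 36.72 kJ/kg
vaporisation at 76.7 °C: 195 kJ/kg
vapour 76.7→170 °C: 50.382 kJ/kg
Δh = 36.72 + 195 + 50.382 = 282.1 kJ/kg
Q = ṁ·Δh = 282.5 kg/min × 282.1 kJ/kg = 79694 kJ/min
|Q| = 1328.2 kW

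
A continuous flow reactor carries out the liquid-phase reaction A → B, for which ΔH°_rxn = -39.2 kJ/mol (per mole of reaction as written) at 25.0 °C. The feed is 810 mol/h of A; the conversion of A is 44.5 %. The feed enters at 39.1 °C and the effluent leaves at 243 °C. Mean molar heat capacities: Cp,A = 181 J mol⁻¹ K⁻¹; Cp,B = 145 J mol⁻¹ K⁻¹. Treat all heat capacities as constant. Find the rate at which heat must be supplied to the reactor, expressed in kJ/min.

Q_in = 216 kJ/min

Extent of reaction ξ = 0.445 × 810 = 360.45 mol/h
Reaction term: ξ·ΔH°_rxn = 360.45 × -39.2 = -14130 kJ/h
Sensible, feed 39.1→25 °C: -2067.2 kJ/h
Outlet flows (mol/h): A 449.55, B 360.45
Sensible, products 25→243 °C: 29132 kJ/h
Q = ΔH = 12935 kJ/h = 3.5931 kW
Heat supplied = 215.59 kJ/min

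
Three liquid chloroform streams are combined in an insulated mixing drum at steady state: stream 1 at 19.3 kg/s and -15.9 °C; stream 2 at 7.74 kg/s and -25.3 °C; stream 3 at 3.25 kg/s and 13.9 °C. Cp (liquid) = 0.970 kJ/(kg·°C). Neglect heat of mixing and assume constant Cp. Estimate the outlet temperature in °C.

T_out = -15.1 °C

Adiabatic, steady state ⇒ Σ ṁᵢCp,ᵢ(T_out − Tᵢ) = 0
Σ ṁᵢCp,ᵢTᵢ = 19.3×0.970×-15.9 + 7.74×0.970×-25.3 + 3.25×0.970×13.9 = -443.79
Σ ṁᵢCp,ᵢ = 19.3×0.970 + 7.74×0.970 + 3.25×0.970 = 29.381
T_out = -443.79 / 29.381 = -15.105 °C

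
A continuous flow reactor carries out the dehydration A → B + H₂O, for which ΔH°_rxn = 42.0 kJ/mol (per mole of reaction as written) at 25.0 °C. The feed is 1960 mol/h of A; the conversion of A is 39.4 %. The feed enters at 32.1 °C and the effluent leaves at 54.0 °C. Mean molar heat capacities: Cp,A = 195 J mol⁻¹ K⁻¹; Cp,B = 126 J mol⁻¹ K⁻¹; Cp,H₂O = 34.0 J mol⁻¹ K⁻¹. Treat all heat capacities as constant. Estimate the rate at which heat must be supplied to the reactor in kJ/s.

Extent of reaction ξ = 0.394 × 1960 = 772.24 mol/h
Reaction term: ξ·ΔH°_rxn = 772.24 × 42.0 = 32434 kJ/h
Sensible, feed 32.1→25 °C: -2713.6 kJ/h
Outlet flows (mol/h): A 1187.8, B 772.24, H₂O 772.24
Sensible, products 25→54.0 °C: 10300 kJ/h
Q = ΔH = 40020 kJ/h = 11.117 kW
Heat supplied = 11.117 kJ/s

Q_in = 11.1 kJ/s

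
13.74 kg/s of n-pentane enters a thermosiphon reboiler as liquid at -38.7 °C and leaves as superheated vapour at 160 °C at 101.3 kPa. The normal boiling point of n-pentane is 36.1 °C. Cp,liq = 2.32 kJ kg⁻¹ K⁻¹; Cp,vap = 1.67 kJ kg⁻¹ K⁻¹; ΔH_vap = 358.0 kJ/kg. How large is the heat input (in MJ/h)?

liquid -38.7→36.1 °C: 173.54 kJ/kg
vaporisation at 36.1 °C: 358 kJ/kg
vapour 36.1→160 °C: 206.91 kJ/kg
Δh = 173.54 + 358 + 206.91 = 738.45 kJ/kg
Q = ṁ·Δh = 13.74 kg/s × 738.45 kJ/kg = 10146 kJ/s
|Q| = 10146 kW = 36527 MJ/h

Q = 36500 MJ/h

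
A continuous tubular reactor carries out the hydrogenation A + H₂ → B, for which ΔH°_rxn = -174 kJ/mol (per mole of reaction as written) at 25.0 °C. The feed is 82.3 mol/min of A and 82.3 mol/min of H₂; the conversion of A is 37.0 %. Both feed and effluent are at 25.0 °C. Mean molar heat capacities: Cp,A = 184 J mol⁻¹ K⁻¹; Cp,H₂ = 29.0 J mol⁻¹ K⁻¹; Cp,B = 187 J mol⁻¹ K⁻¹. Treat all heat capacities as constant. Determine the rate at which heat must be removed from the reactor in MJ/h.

Q_out = 318 MJ/h

Extent of reaction ξ = 0.370 × 82.3 = 30.451 mol/min
Reaction term: ξ·ΔH°_rxn = 30.451 × -174 = -5298.5 kJ/min
Q = ΔH = -5298.5 kJ/min = -88.308 kW
Heat removed = 317.91 MJ/h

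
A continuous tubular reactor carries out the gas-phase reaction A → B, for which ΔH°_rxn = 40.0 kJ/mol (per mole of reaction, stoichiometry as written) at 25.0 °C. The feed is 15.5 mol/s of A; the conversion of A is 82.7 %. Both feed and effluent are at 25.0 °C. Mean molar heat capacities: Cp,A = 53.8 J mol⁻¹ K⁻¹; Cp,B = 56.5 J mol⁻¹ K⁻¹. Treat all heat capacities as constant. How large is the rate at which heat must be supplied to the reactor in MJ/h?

Extent of reaction ξ = 0.827 × 15.5 = 12.819 mol/s
Reaction term: ξ·ΔH°_rxn = 12.819 × 40.0 = 512.74 kJ/s
Q = ΔH = 512.74 kJ/s = 512.74 kW
Heat supplied = 1845.9 MJ/h

Q_in = 1850 MJ/h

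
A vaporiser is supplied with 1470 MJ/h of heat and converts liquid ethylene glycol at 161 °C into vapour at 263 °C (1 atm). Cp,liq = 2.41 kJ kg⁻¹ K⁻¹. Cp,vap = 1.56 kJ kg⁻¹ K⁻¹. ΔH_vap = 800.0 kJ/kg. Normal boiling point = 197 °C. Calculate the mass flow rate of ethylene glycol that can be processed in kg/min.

Δh = 2.41×(197−161) + 800.0 + 1.56×(263−197) = 989.72 kJ/kg
Q = 1470 MJ/h = 408.33 kJ/s = 24500 kJ/min
ṁ = Q/Δh = 24500 / 989.72 = 24.754 kg/min

ṁ = 24.8 kg/min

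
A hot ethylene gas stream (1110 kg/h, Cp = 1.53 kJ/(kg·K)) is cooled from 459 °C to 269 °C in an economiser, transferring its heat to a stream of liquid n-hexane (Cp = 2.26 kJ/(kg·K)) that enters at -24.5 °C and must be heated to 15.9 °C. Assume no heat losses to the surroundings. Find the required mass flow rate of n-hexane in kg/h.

Heat released by hot stream: Q = 1110 × 1.53 × (459 − 269) = 322680 kJ/h
Energy balance on cold side (adiabatic exchanger): Q = ṁ_c·Cp_c·(T_c,out − T_c,in)
ṁ_c = 322680 / [2.26 × (15.9 − -24.5)] = 3534.1 kg/h

ṁ_c = 3530 kg/h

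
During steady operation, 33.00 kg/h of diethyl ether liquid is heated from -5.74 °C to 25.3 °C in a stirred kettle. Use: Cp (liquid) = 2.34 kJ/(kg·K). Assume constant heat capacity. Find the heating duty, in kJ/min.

Q = ṁ·Cp·ΔT = 33.00 × 2.34 × (25.3 − -5.74) = 2396.9 kJ/h
Converting: 2396.9 / 3600 s = 0.66581 kW
Heating duty = 39.948 kJ/min

Q = 39.9 kJ/min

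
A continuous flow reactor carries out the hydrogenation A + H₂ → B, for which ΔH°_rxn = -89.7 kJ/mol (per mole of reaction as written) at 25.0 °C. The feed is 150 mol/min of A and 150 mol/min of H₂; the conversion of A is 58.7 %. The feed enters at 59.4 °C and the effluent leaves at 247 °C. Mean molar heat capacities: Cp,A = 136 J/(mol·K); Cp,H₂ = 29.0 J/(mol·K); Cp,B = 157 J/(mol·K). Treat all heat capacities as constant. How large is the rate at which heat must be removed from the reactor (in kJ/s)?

Q_out = 56.9 kJ/s

Extent of reaction ξ = 0.587 × 150 = 88.05 mol/min
Reaction term: ξ·ΔH°_rxn = 88.05 × -89.7 = -7898.1 kJ/min
Sensible, feed 59.4→25 °C: -851.4 kJ/min
Outlet flows (mol/min): A 61.95, H₂ 61.95, B 88.05
Sensible, products 25→247 °C: 5338.1 kJ/min
Q = ΔH = -3411.4 kJ/min = -56.856 kW
Heat removed = 56.856 kJ/s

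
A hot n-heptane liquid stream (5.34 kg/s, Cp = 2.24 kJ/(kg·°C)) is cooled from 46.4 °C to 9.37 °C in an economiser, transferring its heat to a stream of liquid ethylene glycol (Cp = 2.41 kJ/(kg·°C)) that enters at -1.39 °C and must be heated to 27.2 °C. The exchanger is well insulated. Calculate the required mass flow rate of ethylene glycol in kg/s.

ṁ_c = 6.43 kg/s

Heat released by hot stream: Q = 5.34 × 2.24 × (46.4 − 9.37) = 442.94 kJ/s
Energy balance on cold side (adiabatic exchanger): Q = ṁ_c·Cp_c·(T_c,out − T_c,in)
ṁ_c = 442.94 / [2.41 × (27.2 − -1.39)] = 6.4285 kg/s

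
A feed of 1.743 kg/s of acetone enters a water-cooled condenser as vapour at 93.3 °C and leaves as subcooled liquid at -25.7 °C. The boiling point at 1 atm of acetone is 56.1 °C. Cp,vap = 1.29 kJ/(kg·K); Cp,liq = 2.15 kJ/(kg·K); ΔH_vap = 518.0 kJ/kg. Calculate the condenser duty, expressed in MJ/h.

Q_c = 4660 MJ/h

vapour 93.3→56.1 °C: -47.988 kJ/kg
condensation at 56.1 °C: -518 kJ/kg
liquid 56.1→-25.7 °C: -175.87 kJ/kg
Δh = -47.988 + -518 + -175.87 = -741.86 kJ/kg
Q = ṁ·Δh = 1.743 kg/s × -741.86 kJ/kg = -1293.1 kJ/s
|Q| = 1293.1 kW = 4655 MJ/h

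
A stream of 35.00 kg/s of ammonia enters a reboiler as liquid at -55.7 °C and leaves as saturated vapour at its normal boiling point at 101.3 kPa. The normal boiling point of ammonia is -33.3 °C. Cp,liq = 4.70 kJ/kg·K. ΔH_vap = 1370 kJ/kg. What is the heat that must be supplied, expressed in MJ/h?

liquid -55.7→-33.3 °C: 105.28 kJ/kg
vaporisation at -33.3 °C: 1370 kJ/kg
Δh = 105.28 + 1370 = 1475.3 kJ/kg
Q = ṁ·Δh = 35.00 kg/s × 1475.3 kJ/kg = 51635 kJ/s
|Q| = 51635 kW = 185890 MJ/h

Q = 186000 MJ/h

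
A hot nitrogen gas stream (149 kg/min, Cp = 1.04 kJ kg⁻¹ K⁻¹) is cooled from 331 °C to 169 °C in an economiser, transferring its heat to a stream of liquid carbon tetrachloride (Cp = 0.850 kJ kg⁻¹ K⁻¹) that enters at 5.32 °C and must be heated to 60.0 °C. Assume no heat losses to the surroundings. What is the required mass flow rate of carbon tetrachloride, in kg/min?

ṁ_c = 540 kg/min

Heat released by hot stream: Q = 149 × 1.04 × (331 − 169) = 25104 kJ/min
Energy balance on cold side (adiabatic exchanger): Q = ṁ_c·Cp_c·(T_c,out − T_c,in)
ṁ_c = 25104 / [0.850 × (60.0 − 5.32)] = 540.12 kg/min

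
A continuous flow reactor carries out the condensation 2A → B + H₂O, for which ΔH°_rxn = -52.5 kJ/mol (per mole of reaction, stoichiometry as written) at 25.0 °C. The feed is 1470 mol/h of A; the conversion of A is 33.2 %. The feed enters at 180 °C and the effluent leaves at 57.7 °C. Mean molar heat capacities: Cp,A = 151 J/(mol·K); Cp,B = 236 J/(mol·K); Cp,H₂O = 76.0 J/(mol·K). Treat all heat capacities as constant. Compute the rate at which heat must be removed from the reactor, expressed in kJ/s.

Q_out = 11.1 kJ/s

Extent of reaction ξ = 0.332 × 1470 / 2 = 244.02 mol/h
Reaction term: ξ·ΔH°_rxn = 244.02 × -52.5 = -12811 kJ/h
Sensible, feed 180→25 °C: -34405 kJ/h
Outlet flows (mol/h): A 981.96, B 244.02, H₂O 244.02
Sensible, products 25→57.7 °C: 7338.2 kJ/h
Q = ΔH = -39878 kJ/h = -11.077 kW
Heat removed = 11.077 kJ/s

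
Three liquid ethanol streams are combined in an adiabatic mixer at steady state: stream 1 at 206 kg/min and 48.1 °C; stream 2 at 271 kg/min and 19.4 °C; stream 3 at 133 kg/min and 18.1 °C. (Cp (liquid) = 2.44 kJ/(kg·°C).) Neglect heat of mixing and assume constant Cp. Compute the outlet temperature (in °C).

Adiabatic, steady state ⇒ Σ ṁᵢCp,ᵢ(T_out − Tᵢ) = 0
T_out = Σ ṁᵢCp,ᵢTᵢ / Σ ṁᵢCp,ᵢ
      = 42879 / 1488.4 = 28.809 °C

T_out = 28.8 °C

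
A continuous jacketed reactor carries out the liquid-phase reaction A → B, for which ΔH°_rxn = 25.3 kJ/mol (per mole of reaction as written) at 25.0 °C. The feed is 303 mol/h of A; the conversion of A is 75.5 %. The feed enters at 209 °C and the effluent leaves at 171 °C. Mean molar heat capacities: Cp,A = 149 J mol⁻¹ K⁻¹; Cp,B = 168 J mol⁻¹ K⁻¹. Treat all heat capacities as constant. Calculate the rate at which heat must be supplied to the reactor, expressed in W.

Q_in = 1310 W

Extent of reaction ξ = 0.755 × 303 = 228.77 mol/h
Reaction term: ξ·ΔH°_rxn = 228.77 × 25.3 = 5787.8 kJ/h
Sensible, feed 209→25 °C: -8307 kJ/h
Outlet flows (mol/h): A 74.235, B 228.77
Sensible, products 25→171 °C: 7226.1 kJ/h
Q = ΔH = 4706.8 kJ/h = 1.3074 kW
Heat supplied = 1307.4 W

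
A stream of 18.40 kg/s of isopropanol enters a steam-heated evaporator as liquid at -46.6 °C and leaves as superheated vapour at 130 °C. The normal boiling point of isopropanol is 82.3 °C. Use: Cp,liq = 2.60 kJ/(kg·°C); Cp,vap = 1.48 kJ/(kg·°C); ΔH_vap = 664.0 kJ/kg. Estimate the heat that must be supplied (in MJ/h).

liquid -46.6→82.3 °C: 335.14 kJ/kg
vaporisation at 82.3 °C: 664 kJ/kg
vapour 82.3→130 °C: 70.596 kJ/kg
Δh = 335.14 + 664 + 70.596 = 1069.7 kJ/kg
Q = ṁ·Δh = 18.40 kg/s × 1069.7 kJ/kg = 19683 kJ/s
|Q| = 19683 kW = 70859 MJ/h

Q = 70900 MJ/h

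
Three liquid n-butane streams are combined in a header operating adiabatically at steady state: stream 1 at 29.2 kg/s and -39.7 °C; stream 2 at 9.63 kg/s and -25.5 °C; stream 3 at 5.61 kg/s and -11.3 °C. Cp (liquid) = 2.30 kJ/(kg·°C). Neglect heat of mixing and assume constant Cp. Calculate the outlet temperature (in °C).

No heat crosses the boundary, so H_out = H_in.
Σ ṁᵢCp,ᵢTᵢ = 29.2×2.30×-39.7 + 9.63×2.30×-25.5 + 5.61×2.30×-11.3 = -3376.9
Σ ṁᵢCp,ᵢ = 29.2×2.30 + 9.63×2.30 + 5.61×2.30 = 102.21
T_out = -3376.9 / 102.21 = -33.038 °C

T_out = -33.0 °C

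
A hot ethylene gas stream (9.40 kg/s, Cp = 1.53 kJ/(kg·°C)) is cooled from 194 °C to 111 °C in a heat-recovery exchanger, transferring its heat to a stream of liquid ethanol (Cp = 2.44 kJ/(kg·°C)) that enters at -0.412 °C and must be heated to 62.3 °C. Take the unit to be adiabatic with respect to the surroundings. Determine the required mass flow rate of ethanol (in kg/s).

ṁ_c = 7.80 kg/s

Heat released by hot stream: Q = 9.40 × 1.53 × (194 − 111) = 1193.7 kJ/s
Energy balance on cold side (adiabatic exchanger): Q = ṁ_c·Cp_c·(T_c,out − T_c,in)
ṁ_c = 1193.7 / [2.44 × (62.3 − -0.412)] = 7.8011 kg/s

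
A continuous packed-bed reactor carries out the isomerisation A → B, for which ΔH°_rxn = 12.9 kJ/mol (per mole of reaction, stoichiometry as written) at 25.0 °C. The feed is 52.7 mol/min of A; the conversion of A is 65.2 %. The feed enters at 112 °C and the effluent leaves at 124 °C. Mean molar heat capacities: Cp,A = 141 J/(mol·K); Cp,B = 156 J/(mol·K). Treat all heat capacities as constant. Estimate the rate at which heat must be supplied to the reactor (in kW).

Extent of reaction ξ = 0.652 × 52.7 = 34.36 mol/min
Reaction term: ξ·ΔH°_rxn = 34.36 × 12.9 = 443.25 kJ/min
Sensible, feed 112→25 °C: -646.47 kJ/min
Outlet flows (mol/min): A 18.34, B 34.36
Sensible, products 25→124 °C: 786.66 kJ/min
Q = ΔH = 583.44 kJ/min = 9.724 kW
Heat supplied = 9.724 kW

Q_in = 9.72 kW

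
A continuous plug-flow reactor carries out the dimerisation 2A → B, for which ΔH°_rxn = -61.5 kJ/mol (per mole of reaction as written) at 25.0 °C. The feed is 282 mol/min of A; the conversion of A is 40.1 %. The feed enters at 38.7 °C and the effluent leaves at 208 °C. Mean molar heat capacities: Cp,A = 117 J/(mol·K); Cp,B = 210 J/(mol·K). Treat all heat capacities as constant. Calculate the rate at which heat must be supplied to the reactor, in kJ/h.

Q_in = 112000 kJ/h

Extent of reaction ξ = 0.401 × 282 / 2 = 56.541 mol/min
Reaction term: ξ·ΔH°_rxn = 56.541 × -61.5 = -3477.3 kJ/min
Sensible, feed 38.7→25 °C: -452.02 kJ/min
Outlet flows (mol/min): A 168.92, B 56.541
Sensible, products 25→208 °C: 5789.6 kJ/min
Q = ΔH = 1860.3 kJ/min = 31.005 kW
Heat supplied = 111620 kJ/h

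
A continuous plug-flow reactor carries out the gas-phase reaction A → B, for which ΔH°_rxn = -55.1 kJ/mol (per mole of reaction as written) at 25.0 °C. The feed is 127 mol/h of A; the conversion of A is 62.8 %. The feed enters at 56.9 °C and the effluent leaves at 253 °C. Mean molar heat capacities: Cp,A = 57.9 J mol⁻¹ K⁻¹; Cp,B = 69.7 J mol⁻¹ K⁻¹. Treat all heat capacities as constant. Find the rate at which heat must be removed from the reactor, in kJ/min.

Extent of reaction ξ = 0.628 × 127 = 79.756 mol/h
Reaction term: ξ·ΔH°_rxn = 79.756 × -55.1 = -4394.6 kJ/h
Sensible, feed 56.9→25 °C: -234.57 kJ/h
Outlet flows (mol/h): A 47.244, B 79.756
Sensible, products 25→253 °C: 1891.1 kJ/h
Q = ΔH = -2738 kJ/h = -0.76055 kW
Heat removed = 45.633 kJ/min

Q_out = 45.6 kJ/min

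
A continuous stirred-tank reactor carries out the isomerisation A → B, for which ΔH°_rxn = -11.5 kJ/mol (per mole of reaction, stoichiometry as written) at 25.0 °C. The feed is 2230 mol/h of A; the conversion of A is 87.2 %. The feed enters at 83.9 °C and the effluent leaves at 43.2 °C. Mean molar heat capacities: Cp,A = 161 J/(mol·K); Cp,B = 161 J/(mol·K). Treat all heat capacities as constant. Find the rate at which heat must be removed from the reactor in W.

Q_out = 10300 W

Extent of reaction ξ = 0.872 × 2230 = 1944.6 mol/h
Reaction term: ξ·ΔH°_rxn = 1944.6 × -11.5 = -22362 kJ/h
Sensible, feed 83.9→25 °C: -21147 kJ/h
Outlet flows (mol/h): A 285.44, B 1944.6
Sensible, products 25→43.2 °C: 6534.3 kJ/h
Q = ΔH = -36975 kJ/h = -10.271 kW
Heat removed = 10271 W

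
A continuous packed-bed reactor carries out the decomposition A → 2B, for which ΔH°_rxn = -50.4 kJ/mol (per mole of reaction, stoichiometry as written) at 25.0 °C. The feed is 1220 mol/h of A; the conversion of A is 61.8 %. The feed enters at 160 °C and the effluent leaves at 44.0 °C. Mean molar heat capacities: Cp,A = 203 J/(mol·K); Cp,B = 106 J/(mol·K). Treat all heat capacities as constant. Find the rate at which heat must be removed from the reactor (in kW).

Q_out = 18.5 kW

Extent of reaction ξ = 0.618 × 1220 = 753.96 mol/h
Reaction term: ξ·ΔH°_rxn = 753.96 × -50.4 = -38000 kJ/h
Sensible, feed 160→25 °C: -33434 kJ/h
Outlet flows (mol/h): A 466.04, B 1507.9
Sensible, products 25→44.0 °C: 4834.5 kJ/h
Q = ΔH = -66599 kJ/h = -18.5 kW
Heat removed = 18.5 kW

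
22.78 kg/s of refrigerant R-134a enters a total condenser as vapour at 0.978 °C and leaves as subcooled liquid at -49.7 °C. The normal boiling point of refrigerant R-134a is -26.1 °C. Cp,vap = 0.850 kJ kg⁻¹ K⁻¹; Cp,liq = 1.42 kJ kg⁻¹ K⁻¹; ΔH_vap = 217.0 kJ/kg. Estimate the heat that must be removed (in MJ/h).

vapour 0.978→-26.1 °C: -23.016 kJ/kg
condensation at -26.1 °C: -217 kJ/kg
liquid -26.1→-49.7 °C: -33.512 kJ/kg
Δh = -23.016 + -217 + -33.512 = -273.53 kJ/kg
Q = ṁ·Δh = 22.78 kg/s × -273.53 kJ/kg = -6231 kJ/s
|Q| = 6231 kW = 22432 MJ/h

Q_c = 22400 MJ/h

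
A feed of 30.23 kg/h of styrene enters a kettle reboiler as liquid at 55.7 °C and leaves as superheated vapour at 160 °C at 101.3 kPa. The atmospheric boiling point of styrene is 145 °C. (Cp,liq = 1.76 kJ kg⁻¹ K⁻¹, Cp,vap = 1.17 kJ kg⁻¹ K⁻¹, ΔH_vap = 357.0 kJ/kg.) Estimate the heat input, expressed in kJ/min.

Q = 268 kJ/min

liquid 55.7→145 °C: 157.17 kJ/kg
vaporisation at 145 °C: 357 kJ/kg
vapour 145→160 °C: 17.55 kJ/kg
Δh = 157.17 + 357 + 17.55 = 531.72 kJ/kg
Q = ṁ·Δh = 30.23 kg/h × 531.72 kJ/kg = 16074 kJ/h
|Q| = 4.465 kW = 267.9 kJ/min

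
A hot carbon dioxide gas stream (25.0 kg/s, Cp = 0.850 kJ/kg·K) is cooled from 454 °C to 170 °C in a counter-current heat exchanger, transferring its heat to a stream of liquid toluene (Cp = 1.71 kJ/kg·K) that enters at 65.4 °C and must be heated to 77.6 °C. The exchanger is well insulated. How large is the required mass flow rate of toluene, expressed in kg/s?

ṁ_c = 289 kg/s

Heat released by hot stream: Q = 25.0 × 0.850 × (454 − 170) = 6035 kJ/s
Energy balance on cold side (adiabatic exchanger): Q = ṁ_c·Cp_c·(T_c,out − T_c,in)
ṁ_c = 6035 / [1.71 × (77.6 − 65.4)] = 289.28 kg/s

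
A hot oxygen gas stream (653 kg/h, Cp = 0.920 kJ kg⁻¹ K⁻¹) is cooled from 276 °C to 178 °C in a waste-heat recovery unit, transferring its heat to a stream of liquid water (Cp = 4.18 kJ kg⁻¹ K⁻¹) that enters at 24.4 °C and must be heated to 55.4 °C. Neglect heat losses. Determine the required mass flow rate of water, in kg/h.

Heat released by hot stream: Q = 653 × 0.920 × (276 − 178) = 58874 kJ/h
Energy balance on cold side (adiabatic exchanger): Q = ṁ_c·Cp_c·(T_c,out − T_c,in)
ṁ_c = 58874 / [4.18 × (55.4 − 24.4)] = 454.35 kg/h

ṁ_c = 454 kg/h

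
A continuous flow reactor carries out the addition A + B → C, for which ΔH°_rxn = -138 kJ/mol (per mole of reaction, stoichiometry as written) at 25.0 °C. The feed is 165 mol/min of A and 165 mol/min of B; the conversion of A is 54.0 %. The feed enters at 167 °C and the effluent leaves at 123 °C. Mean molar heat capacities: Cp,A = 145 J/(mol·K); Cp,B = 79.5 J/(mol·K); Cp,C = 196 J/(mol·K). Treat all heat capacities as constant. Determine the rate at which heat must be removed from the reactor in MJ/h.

Extent of reaction ξ = 0.540 × 165 = 89.1 mol/min
Reaction term: ξ·ΔH°_rxn = 89.1 × -138 = -12296 kJ/min
Sensible, feed 167→25 °C: -5260 kJ/min
Outlet flows (mol/min): A 75.9, B 75.9, C 89.1
Sensible, products 25→123 °C: 3381.3 kJ/min
Q = ΔH = -14175 kJ/min = -236.24 kW
Heat removed = 850.47 MJ/h

Q_out = 850 MJ/h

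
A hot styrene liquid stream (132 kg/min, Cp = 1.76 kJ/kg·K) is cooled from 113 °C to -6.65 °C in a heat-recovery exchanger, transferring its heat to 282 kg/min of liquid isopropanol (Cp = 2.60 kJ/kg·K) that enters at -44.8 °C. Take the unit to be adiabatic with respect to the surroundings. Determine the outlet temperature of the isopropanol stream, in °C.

Heat released by hot stream: Q = 132 × 1.76 × (113 − -6.65) = 27797 kJ/min
Energy balance on cold side (adiabatic exchanger): Q = ṁ_c·Cp_c·(T_c,out − T_c,in)
T_c,out = -44.8 + 27797/(282 × 2.60) = -6.888 °C

T_c,out = -6.89 °C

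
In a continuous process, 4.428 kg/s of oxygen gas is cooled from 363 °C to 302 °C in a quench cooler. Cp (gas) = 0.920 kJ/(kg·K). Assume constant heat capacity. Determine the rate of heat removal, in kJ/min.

Q = ṁ·Cp·ΔT = 4.428 × 0.920 × (302 − 363) = -248.5 kJ/s
Cooling duty = 14910 kJ/min

Q_c = 14900 kJ/min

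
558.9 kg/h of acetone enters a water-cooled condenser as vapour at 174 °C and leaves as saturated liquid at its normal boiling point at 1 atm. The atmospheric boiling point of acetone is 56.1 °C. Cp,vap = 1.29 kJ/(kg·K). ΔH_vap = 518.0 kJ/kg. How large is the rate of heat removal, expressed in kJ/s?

Q_c = 104 kJ/s

vapour 174→56.1 °C: -152.09 kJ/kg
condensation at 56.1 °C: -518 kJ/kg
Δh = -152.09 + -518 = -670.09 kJ/kg
Q = ṁ·Δh = 558.9 kg/h × -670.09 kJ/kg = -374510 kJ/h
|Q| = 104.03 kW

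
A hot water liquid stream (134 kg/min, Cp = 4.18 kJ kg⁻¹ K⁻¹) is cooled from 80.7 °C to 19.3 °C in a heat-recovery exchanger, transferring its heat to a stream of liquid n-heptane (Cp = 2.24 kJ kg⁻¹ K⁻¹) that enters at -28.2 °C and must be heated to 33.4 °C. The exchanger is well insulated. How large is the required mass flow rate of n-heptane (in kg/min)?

Heat released by hot stream: Q = 134 × 4.18 × (80.7 − 19.3) = 34391 kJ/min
Energy balance on cold side (adiabatic exchanger): Q = ṁ_c·Cp_c·(T_c,out − T_c,in)
ṁ_c = 34391 / [2.24 × (33.4 − -28.2)] = 249.24 kg/min

ṁ_c = 249 kg/min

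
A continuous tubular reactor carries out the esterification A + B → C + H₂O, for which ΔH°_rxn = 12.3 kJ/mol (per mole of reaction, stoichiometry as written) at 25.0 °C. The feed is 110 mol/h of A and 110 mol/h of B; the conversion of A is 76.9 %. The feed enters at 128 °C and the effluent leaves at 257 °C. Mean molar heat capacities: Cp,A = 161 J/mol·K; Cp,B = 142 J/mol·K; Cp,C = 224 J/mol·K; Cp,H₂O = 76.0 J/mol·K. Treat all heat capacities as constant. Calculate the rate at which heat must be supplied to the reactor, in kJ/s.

Q_in = 1.47 kJ/s

Extent of reaction ξ = 0.769 × 110 = 84.59 mol/h
Reaction term: ξ·ΔH°_rxn = 84.59 × 12.3 = 1040.5 kJ/h
Sensible, feed 128→25 °C: -3433 kJ/h
Outlet flows (mol/h): A 25.41, B 25.41, C 84.59, H₂O 84.59
Sensible, products 25→257 °C: 7673.7 kJ/h
Q = ΔH = 5281.2 kJ/h = 1.467 kW
Heat supplied = 1.467 kJ/s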